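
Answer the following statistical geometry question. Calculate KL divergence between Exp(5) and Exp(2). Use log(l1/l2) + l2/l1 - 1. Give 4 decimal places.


KL divergence for exponential family:
KL = log(l1/l2) + l2/l1 - 1.
log(5/2) = 0.916291.
2/5 = 0.4.
KL = 0.916291 + 0.4 - 1 = 0.3163

0.3163


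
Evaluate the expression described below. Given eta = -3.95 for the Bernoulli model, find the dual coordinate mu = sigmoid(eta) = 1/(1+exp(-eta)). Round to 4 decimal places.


Dual coordinate (expectation parameter) for Bernoulli:
mu = 1/(1+exp(-eta)).
eta = -3.95.
exp(-eta) = exp(3.95) = 51.935367.
mu = 1/(1+51.935367) = 0.0189

0.0189


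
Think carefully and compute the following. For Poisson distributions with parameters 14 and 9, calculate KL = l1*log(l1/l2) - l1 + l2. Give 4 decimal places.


KL divergence for Poisson:
KL = l1*log(l1/l2) - l1 + l2.
l1 = 14, l2 = 9.
log(14/9) = 0.441833.
l1*log(l1/l2) = 14 * 0.441833 = 6.185659.
KL = 6.185659 - 14 + 9 = 1.1857

1.1857


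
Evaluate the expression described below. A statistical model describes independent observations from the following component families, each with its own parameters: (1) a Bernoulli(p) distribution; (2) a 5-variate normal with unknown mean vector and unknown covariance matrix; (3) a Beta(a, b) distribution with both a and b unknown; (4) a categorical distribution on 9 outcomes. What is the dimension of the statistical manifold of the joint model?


The dimension of a statistical manifold equals the number of free
(independent) real parameters of the model. For a product of independent
blocks the parameter counts add.
- Bernoulli (p): 1.
- 5-variate normal: 5 (mean) + 5*6/2 = 15 (symmetric covariance) = 20.
- Beta (a, b): 2.
- categorical on 9 outcomes (probabilities sum to 1): 9-1 = 8.
Total = 1 + 20 + 2 + 8 = 31.
Dimension = 31

31


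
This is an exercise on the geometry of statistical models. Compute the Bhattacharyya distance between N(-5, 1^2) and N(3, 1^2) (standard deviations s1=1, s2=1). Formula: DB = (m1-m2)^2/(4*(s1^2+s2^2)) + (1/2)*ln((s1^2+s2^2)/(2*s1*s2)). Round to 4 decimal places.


Bhattacharyya distance between two Gaussians:
DB = (m1-m2)^2/(4*(s1^2+s2^2)) + (1/2)*ln((s1^2+s2^2)/(2*s1*s2)).
(m1-m2)^2 = (-8)^2 = 64.
s1^2+s2^2 = 1 + 1 = 2.
term1 = 64/8 = 8.0.
term2 = 0.5*ln(2/2.0) = 0.0.
DB = 8.0 + 0.0 = 8.0000

8.0000


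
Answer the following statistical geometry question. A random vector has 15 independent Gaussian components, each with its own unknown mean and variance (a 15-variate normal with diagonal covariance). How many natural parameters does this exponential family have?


Exponential family dimension calculation:
Each univariate normal has two natural parameters (mu/sigma^2 and -1/(2 sigma^2)).
With 15 independent components, dim = 2 * 15 = 30.

30


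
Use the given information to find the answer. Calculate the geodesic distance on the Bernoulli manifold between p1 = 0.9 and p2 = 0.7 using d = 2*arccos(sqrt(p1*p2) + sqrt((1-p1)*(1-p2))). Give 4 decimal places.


Geodesic distance on Bernoulli manifold:
d(p1,p2) = 2*arccos(sqrt(p1*p2) + sqrt((1-p1)*(1-p2))).
sqrt(p1*p2) = sqrt(0.9*0.7) = 0.793725.
sqrt((1-p1)*(1-p2)) = sqrt(0.1*0.3) = 0.173205.
arg = 0.793725 + 0.173205 = 0.96693.
d = 2*arccos(0.96693) = 0.5158

0.5158


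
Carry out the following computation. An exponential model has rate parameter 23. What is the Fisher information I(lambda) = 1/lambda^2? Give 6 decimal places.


Fisher information for exponential: I(lambda) = 1/lambda^2.
lambda = 23, lambda^2 = 529.
I = 1/529 = 0.001890

0.001890


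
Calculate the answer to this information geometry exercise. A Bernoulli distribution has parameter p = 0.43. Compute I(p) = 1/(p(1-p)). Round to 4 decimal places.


For Bernoulli(p), Fisher information is I(p) = 1/(p*(1-p)).
p = 0.43, 1-p = 0.57.
p*(1-p) = 0.2451.
I(p) = 1/0.2451 = 4.0800

4.0800


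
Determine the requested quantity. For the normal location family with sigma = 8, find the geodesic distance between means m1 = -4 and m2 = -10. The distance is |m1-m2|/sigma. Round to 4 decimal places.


On the fixed-variance normal subfamily, geodesic distance = |m1-m2|/sigma.
|-4 - -10| = 6.
sigma = 8.
d = 6/8 = 0.7500

0.7500


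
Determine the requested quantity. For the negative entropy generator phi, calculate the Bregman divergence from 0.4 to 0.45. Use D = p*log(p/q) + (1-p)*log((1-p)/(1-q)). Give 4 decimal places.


Bregman divergence with negative entropy generator:
D = p*log(p/q) + (1-p)*log((1-p)/(1-q)).
p = 0.4, q = 0.45.
p*log(p/q) = 0.4*log(0.4/0.45) = -0.047113.
(1-p)*log((1-p)/(1-q)) = 0.6*log(0.6/0.55) = 0.052207.
D = -0.047113 + 0.052207 = 0.0051

0.0051


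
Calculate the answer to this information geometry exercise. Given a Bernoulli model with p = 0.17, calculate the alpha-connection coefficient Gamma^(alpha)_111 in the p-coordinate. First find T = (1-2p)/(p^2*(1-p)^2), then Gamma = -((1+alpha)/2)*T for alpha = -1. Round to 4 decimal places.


Skewness (Amari-Chentsov) tensor: T = (1-2p)/(p^2*(1-p)^2).
p = 0.17, 1-2p = 0.66, p^2 = 0.0289, (1-p)^2 = 0.6889.
T = 0.66/(0.0289 * 0.6889) = 33.150487.
In the p-coordinate, Gamma^(alpha) = Gamma^(0) - (alpha/2)*T with Gamma^(0) = (1/2)*g'(p) = -T/2,
so Gamma^(alpha) = -((1+alpha)/2)*T.
alpha = -1, -(1+alpha)/2 = 0.0.
Gamma = 0.0 * 33.150487 = 0.0000

0.0000


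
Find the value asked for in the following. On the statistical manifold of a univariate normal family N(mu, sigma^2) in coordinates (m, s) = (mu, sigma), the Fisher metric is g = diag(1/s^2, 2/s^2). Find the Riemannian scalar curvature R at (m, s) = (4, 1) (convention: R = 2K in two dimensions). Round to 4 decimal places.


The metric has the form g = (A dm^2 + B ds^2)/s^2 with A = 1, B = 2.
Substitute u = sqrt(A/B)*m: g = B*(du^2 + ds^2)/s^2, i.e. B times the
Poincare upper half-plane metric, which has constant Gaussian curvature -1.
Scaling a 2D metric by a constant c divides the Gaussian curvature by c,
so K = -1/B = -1/(2) = -0.5000 everywhere (the point (m, s) = (4, 1) is irrelevant:
the curvature is constant).
Scalar curvature in dimension 2: R = 2K = -2/(2) = -1.0000.

-1.0000


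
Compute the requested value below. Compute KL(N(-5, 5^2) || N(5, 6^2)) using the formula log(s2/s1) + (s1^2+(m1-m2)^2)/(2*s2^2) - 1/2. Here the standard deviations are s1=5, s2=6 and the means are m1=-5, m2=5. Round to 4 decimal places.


KL divergence between normal distributions:
KL = log(s2/s1) + (s1^2 + (m1-m2)^2)/(2*s2^2) - 1/2.
log(6/5) = 0.182322.
(5^2 + (-5-5)^2)/(2*6^2) = (25 + 100)/72 = 1.736111.
KL = 0.182322 + 1.736111 - 0.5 = 1.4184

1.4184


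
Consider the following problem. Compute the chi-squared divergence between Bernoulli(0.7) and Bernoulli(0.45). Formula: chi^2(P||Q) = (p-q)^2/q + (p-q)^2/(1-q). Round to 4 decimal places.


Chi-squared divergence between Bernoulli distributions:
chi^2 = (p-q)^2/q + (p-q)^2/(1-q).
p = 0.7, q = 0.45, p-q = 0.25.
(p-q)^2 = 0.0625.
term1 = 0.0625/0.45 = 0.138889.
term2 = 0.0625/0.55 = 0.113636.
chi^2 = 0.138889 + 0.113636 = 0.2525

0.2525


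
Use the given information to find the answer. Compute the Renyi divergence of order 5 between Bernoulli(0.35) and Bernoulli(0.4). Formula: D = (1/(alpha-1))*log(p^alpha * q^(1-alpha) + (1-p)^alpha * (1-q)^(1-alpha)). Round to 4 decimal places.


Renyi divergence of order alpha between Bernoulli distributions:
D = (1/(alpha-1))*log(p^alpha * q^(1-alpha) + (1-p)^alpha * (1-q)^(1-alpha)).
alpha = 5, p = 0.35, q = 0.4.
p^alpha * q^(1-alpha) = 0.35^5 * 0.4^-4 = 0.205164.
(1-p)^alpha * (1-q)^(1-alpha) = 0.65^5 * 0.6^-4 = 0.895286.
sum = 0.205164 + 0.895286 = 1.10045.
D = (1/4)*log(1.10045) = 0.0239

0.0239


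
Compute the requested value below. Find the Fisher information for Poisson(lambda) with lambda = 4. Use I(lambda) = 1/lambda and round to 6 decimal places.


Fisher information for Poisson: I(lambda) = 1/lambda.
lambda = 4.
I(lambda) = 1/4 = 0.250000

0.250000


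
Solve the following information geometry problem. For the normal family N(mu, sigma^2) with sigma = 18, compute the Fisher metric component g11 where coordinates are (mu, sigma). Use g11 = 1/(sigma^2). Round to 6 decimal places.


For the 2-parameter normal family, the Fisher metric has:
  g11 = 1/sigma^2, g22 = 2/sigma^2.
sigma = 18, sigma^2 = 324.
g11 = 0.003086

0.003086


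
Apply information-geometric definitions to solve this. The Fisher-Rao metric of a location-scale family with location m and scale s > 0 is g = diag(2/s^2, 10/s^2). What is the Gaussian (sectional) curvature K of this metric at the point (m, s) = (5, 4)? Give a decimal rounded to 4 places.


The metric has the form g = (A dm^2 + B ds^2)/s^2 with A = 2, B = 10.
Substitute u = sqrt(A/B)*m: g = B*(du^2 + ds^2)/s^2, i.e. B times the
Poincare upper half-plane metric, which has constant Gaussian curvature -1.
Scaling a 2D metric by a constant c divides the Gaussian curvature by c,
so K = -1/B = -1/(10) = -0.1000 everywhere (the point (m, s) = (5, 4) is irrelevant:
the curvature is constant).
The requested Gaussian curvature is K = -0.1000.

-0.1000


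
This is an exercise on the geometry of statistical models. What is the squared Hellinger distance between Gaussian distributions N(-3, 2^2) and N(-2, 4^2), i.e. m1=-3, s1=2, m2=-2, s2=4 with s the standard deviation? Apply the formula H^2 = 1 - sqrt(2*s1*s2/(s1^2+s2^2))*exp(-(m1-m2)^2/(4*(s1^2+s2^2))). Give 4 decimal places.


Squared Hellinger distance for Gaussians:
H^2 = 1 - sqrt(2*s1*s2/(s1^2+s2^2)) * exp(-(m1-m2)^2/(4*(s1^2+s2^2))).
s1^2 = 4, s2^2 = 16, s1^2+s2^2 = 20.
sqrt(2*2*4/(20)) = 0.894427.
(m1-m2)^2 = (-1)^2 = 1.
exp(-1/(4*20)) = exp(-0.0125) = 0.987578.
H^2 = 1 - 0.894427*0.987578 = 0.1167

0.1167


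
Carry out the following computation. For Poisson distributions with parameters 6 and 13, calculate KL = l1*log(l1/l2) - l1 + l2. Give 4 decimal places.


KL divergence for Poisson:
KL = l1*log(l1/l2) - l1 + l2.
l1 = 6, l2 = 13.
log(6/13) = -0.77319.
l1*log(l1/l2) = 6 * -0.77319 = -4.639139.
KL = -4.639139 - 6 + 13 = 2.3609

2.3609


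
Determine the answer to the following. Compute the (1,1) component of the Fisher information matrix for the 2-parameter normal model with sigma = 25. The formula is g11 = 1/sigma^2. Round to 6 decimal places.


For the 2-parameter normal family, the Fisher metric has:
  g11 = 1/sigma^2, g22 = 2/sigma^2.
sigma = 25, sigma^2 = 625.
g11 = 0.001600

0.001600


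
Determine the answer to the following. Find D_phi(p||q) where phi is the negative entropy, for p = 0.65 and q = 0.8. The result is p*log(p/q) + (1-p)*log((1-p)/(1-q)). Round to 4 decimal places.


Bregman divergence with negative entropy generator:
D = p*log(p/q) + (1-p)*log((1-p)/(1-q)).
p = 0.65, q = 0.8.
p*log(p/q) = 0.65*log(0.65/0.8) = -0.134966.
(1-p)*log((1-p)/(1-q)) = 0.35*log(0.35/0.2) = 0.195866.
D = -0.134966 + 0.195866 = 0.0609

0.0609


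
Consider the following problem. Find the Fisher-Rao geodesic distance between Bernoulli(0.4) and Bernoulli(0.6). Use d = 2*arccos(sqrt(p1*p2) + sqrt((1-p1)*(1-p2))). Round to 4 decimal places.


Geodesic distance on Bernoulli manifold:
d(p1,p2) = 2*arccos(sqrt(p1*p2) + sqrt((1-p1)*(1-p2))).
sqrt(p1*p2) = sqrt(0.4*0.6) = 0.489898.
sqrt((1-p1)*(1-p2)) = sqrt(0.6*0.4) = 0.489898.
arg = 0.489898 + 0.489898 = 0.979796.
d = 2*arccos(0.979796) = 0.4027

0.4027


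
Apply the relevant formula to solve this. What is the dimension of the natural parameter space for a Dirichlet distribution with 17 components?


Exponential family dimension calculation:
Dirichlet with 17 components has 17 natural parameters.

17


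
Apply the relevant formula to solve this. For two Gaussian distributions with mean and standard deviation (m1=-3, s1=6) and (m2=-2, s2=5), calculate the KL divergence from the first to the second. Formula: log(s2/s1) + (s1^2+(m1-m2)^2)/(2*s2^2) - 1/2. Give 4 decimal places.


KL divergence between normal distributions:
KL = log(s2/s1) + (s1^2 + (m1-m2)^2)/(2*s2^2) - 1/2.
log(5/6) = -0.182322.
(6^2 + (-3--2)^2)/(2*5^2) = (36 + 1)/50 = 0.74.
KL = -0.182322 + 0.74 - 0.5 = 0.0577

0.0577


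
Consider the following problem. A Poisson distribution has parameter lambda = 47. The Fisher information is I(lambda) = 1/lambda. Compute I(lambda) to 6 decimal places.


Fisher information for Poisson: I(lambda) = 1/lambda.
lambda = 47.
I(lambda) = 1/47 = 0.021277

0.021277


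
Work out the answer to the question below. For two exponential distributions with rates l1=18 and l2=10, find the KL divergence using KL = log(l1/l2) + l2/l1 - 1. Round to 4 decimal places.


KL divergence for exponential family:
KL = log(l1/l2) + l2/l1 - 1.
log(18/10) = 0.587787.
10/18 = 0.555556.
KL = 0.587787 + 0.555556 - 1 = 0.1433

0.1433


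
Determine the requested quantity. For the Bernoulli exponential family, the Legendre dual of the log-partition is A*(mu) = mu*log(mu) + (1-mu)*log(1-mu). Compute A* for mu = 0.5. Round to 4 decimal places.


Legendre transform for Bernoulli:
A*(mu) = mu*log(mu) + (1-mu)*log(1-mu).
mu = 0.5, 1-mu = 0.5.
mu*log(mu) = 0.5*log(0.5) = -0.346574.
(1-mu)*log(1-mu) = 0.5*log(0.5) = -0.346574.
A* = -0.346574 + -0.346574 = -0.6931

-0.6931


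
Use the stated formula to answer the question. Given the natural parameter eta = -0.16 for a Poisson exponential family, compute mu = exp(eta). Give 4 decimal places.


Expectation parameter for Poisson exponential family:
mu = exp(eta).
eta = -0.16.
mu = exp(-0.16) = 0.8521

0.8521


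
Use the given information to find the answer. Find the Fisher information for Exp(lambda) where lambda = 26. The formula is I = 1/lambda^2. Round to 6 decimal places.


Fisher information for exponential: I(lambda) = 1/lambda^2.
lambda = 26, lambda^2 = 676.
I = 1/676 = 0.001479

0.001479


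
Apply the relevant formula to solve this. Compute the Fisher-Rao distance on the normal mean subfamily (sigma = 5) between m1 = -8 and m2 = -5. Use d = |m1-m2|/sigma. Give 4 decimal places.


On the fixed-variance normal subfamily, geodesic distance = |m1-m2|/sigma.
|-8 - -5| = 3.
sigma = 5.
d = 3/5 = 0.6000

0.6000


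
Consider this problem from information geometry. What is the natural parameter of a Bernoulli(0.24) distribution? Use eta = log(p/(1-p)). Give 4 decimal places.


Natural parameter for Bernoulli: eta = log(p/(1-p)).
p = 0.24, 1-p = 0.76.
p/(1-p) = 0.315789.
eta = log(0.315789) = -1.1527

-1.1527


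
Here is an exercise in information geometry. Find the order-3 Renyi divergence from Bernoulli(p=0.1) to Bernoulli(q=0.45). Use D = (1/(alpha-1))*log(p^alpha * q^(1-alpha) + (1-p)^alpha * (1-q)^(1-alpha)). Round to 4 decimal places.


Renyi divergence of order alpha between Bernoulli distributions:
D = (1/(alpha-1))*log(p^alpha * q^(1-alpha) + (1-p)^alpha * (1-q)^(1-alpha)).
alpha = 3, p = 0.1, q = 0.45.
p^alpha * q^(1-alpha) = 0.1^3 * 0.45^-2 = 0.004938.
(1-p)^alpha * (1-q)^(1-alpha) = 0.9^3 * 0.55^-2 = 2.409917.
sum = 0.004938 + 2.409917 = 2.414856.
D = (1/2)*log(2.414856) = 0.4408

0.4408


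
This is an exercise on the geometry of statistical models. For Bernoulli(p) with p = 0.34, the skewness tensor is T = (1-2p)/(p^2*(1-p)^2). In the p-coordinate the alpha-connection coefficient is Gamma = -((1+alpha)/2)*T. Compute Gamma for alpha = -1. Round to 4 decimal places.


Skewness (Amari-Chentsov) tensor: T = (1-2p)/(p^2*(1-p)^2).
p = 0.34, 1-2p = 0.32, p^2 = 0.1156, (1-p)^2 = 0.4356.
T = 0.32/(0.1156 * 0.4356) = 6.354835.
In the p-coordinate, Gamma^(alpha) = Gamma^(0) - (alpha/2)*T with Gamma^(0) = (1/2)*g'(p) = -T/2,
so Gamma^(alpha) = -((1+alpha)/2)*T.
alpha = -1, -(1+alpha)/2 = 0.0.
Gamma = 0.0 * 6.354835 = 0.0000

0.0000


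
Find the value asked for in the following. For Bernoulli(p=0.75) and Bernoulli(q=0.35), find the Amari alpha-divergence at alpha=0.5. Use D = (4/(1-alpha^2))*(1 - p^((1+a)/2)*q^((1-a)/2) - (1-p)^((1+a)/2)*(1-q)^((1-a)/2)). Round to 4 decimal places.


Amari alpha-divergence:
D = (4/(1-alpha^2))*(1 - p^((1+a)/2)*q^((1-a)/2) - (1-p)^((1+a)/2)*(1-q)^((1-a)/2)).
alpha = 0.5, p = 0.75, q = 0.35.
e1 = (1+alpha)/2 = 0.75, e2 = (1-alpha)/2 = 0.25.
t1 = p^e1 * q^e2 = 0.75^0.75 * 0.35^0.25 = 0.619888.
t2 = (1-p)^e1 * (1-q)^e2 = 0.25^0.75 * 0.65^0.25 = 0.317456.
4/(1-alpha^2) = 5.333333.
D = 5.333333*(1 - 0.619888 - 0.317456) = 0.3342

0.3342


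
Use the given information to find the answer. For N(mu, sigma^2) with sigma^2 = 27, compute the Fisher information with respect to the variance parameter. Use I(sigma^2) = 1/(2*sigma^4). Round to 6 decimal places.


Fisher information for variance: I(sigma^2) = 1/(2*sigma^4).
sigma^2 = 27, so sigma^4 = 729.
I = 1/(2*729) = 1/1458 = 0.000686

0.000686


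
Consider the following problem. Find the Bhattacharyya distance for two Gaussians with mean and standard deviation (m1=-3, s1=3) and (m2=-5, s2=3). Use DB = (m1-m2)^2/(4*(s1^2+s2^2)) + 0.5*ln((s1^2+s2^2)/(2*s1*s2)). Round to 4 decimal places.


Bhattacharyya distance between two Gaussians:
DB = (m1-m2)^2/(4*(s1^2+s2^2)) + (1/2)*ln((s1^2+s2^2)/(2*s1*s2)).
(m1-m2)^2 = (2)^2 = 4.
s1^2+s2^2 = 9 + 9 = 18.
term1 = 4/72 = 0.055556.
term2 = 0.5*ln(18/18.0) = 0.0.
DB = 0.055556 + 0.0 = 0.0556

0.0556


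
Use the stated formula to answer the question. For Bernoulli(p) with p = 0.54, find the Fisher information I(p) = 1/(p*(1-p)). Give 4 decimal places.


For Bernoulli(p), Fisher information is I(p) = 1/(p*(1-p)).
p = 0.54, 1-p = 0.46.
p*(1-p) = 0.2484.
I(p) = 1/0.2484 = 4.0258

4.0258


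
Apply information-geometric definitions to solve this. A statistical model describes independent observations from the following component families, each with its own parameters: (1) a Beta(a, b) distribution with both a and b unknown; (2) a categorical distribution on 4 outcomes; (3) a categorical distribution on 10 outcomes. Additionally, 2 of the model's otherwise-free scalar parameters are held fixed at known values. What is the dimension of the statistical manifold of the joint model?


The dimension of a statistical manifold equals the number of free
(independent) real parameters of the model. For a product of independent
blocks the parameter counts add.
- Beta (a, b): 2.
- categorical on 4 outcomes (probabilities sum to 1): 4-1 = 3.
- categorical on 10 outcomes (probabilities sum to 1): 10-1 = 9.
Total = 2 + 3 + 9 = 14.
2 parameter(s) fixed at known values: 14 - 2 = 12.
Dimension = 12

12


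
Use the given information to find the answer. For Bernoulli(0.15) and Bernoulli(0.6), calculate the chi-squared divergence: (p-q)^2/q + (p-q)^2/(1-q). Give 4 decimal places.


Chi-squared divergence between Bernoulli distributions:
chi^2 = (p-q)^2/q + (p-q)^2/(1-q).
p = 0.15, q = 0.6, p-q = -0.45.
(p-q)^2 = 0.2025.
term1 = 0.2025/0.6 = 0.3375.
term2 = 0.2025/0.4 = 0.50625.
chi^2 = 0.3375 + 0.50625 = 0.8437

0.8437


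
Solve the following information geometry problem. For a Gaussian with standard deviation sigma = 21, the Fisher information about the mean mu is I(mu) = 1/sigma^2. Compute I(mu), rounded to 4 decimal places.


The Fisher information for the mean of a normal distribution is I(mu) = 1/sigma^2.
sigma = 21, so sigma^2 = 441.
I(mu) = 1/441 = 0.0023

0.0023


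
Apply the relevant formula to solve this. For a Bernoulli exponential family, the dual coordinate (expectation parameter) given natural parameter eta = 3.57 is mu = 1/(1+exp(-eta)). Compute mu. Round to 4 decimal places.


Dual coordinate (expectation parameter) for Bernoulli:
mu = 1/(1+exp(-eta)).
eta = 3.57.
exp(-eta) = exp(-3.57) = 0.028156.
mu = 1/(1+0.028156) = 0.9726

0.9726


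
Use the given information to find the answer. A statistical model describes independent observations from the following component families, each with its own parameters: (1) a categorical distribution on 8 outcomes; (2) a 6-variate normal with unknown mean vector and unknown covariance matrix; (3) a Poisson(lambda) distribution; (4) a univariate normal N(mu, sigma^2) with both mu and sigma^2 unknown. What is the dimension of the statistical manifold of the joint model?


The dimension of a statistical manifold equals the number of free
(independent) real parameters of the model. For a product of independent
blocks the parameter counts add.
- categorical on 8 outcomes (probabilities sum to 1): 8-1 = 7.
- 6-variate normal: 6 (mean) + 6*7/2 = 21 (symmetric covariance) = 27.
- Poisson (lambda): 1.
- normal (mu, sigma^2): 2.
Total = 7 + 27 + 1 + 2 = 37.
Dimension = 37

37


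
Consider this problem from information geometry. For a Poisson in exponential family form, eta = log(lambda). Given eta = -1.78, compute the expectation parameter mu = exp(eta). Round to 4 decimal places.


Expectation parameter for Poisson exponential family:
mu = exp(eta).
eta = -1.78.
mu = exp(-1.78) = 0.1686

0.1686


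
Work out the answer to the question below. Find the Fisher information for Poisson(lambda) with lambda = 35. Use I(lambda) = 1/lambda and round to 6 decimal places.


Fisher information for Poisson: I(lambda) = 1/lambda.
lambda = 35.
I(lambda) = 1/35 = 0.028571

0.028571


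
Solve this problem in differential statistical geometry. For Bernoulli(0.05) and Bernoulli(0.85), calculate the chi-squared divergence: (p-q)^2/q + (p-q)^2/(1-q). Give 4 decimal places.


Chi-squared divergence between Bernoulli distributions:
chi^2 = (p-q)^2/q + (p-q)^2/(1-q).
p = 0.05, q = 0.85, p-q = -0.8.
(p-q)^2 = 0.64.
term1 = 0.64/0.85 = 0.752941.
term2 = 0.64/0.15 = 4.266667.
chi^2 = 0.752941 + 4.266667 = 5.0196

5.0196


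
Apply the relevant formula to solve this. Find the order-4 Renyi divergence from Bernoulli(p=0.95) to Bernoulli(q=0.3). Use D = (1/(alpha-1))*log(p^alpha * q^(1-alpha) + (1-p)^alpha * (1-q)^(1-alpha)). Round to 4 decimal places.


Renyi divergence of order alpha between Bernoulli distributions:
D = (1/(alpha-1))*log(p^alpha * q^(1-alpha) + (1-p)^alpha * (1-q)^(1-alpha)).
alpha = 4, p = 0.95, q = 0.3.
p^alpha * q^(1-alpha) = 0.95^4 * 0.3^-3 = 30.166898.
(1-p)^alpha * (1-q)^(1-alpha) = 0.05^4 * 0.7^-3 = 1.8e-05.
sum = 30.166898 + 1.8e-05 = 30.166916.
D = (1/3)*log(30.166916) = 1.1356

1.1356


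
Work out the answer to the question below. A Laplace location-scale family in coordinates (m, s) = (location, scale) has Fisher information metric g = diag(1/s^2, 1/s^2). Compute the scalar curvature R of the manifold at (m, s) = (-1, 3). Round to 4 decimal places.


The metric has the form g = (A dm^2 + B ds^2)/s^2 with A = 1, B = 1.
Substitute u = sqrt(A/B)*m: g = B*(du^2 + ds^2)/s^2, i.e. B times the
Poincare upper half-plane metric, which has constant Gaussian curvature -1.
Scaling a 2D metric by a constant c divides the Gaussian curvature by c,
so K = -1/B = -1/(1) = -1.0000 everywhere (the point (m, s) = (-1, 3) is irrelevant:
the curvature is constant).
Scalar curvature in dimension 2: R = 2K = -2/(1) = -2.0000.

-2.0000


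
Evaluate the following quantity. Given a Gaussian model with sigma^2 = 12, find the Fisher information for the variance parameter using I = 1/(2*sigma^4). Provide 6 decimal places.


Fisher information for variance: I(sigma^2) = 1/(2*sigma^4).
sigma^2 = 12, so sigma^4 = 144.
I = 1/(2*144) = 1/288 = 0.003472

0.003472


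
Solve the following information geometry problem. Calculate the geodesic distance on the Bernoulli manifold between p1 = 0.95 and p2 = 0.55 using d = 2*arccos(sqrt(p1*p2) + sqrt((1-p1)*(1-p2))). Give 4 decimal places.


Geodesic distance on Bernoulli manifold:
d(p1,p2) = 2*arccos(sqrt(p1*p2) + sqrt((1-p1)*(1-p2))).
sqrt(p1*p2) = sqrt(0.95*0.55) = 0.722842.
sqrt((1-p1)*(1-p2)) = sqrt(0.05*0.45) = 0.15.
arg = 0.722842 + 0.15 = 0.872842.
d = 2*arccos(0.872842) = 1.0196

1.0196


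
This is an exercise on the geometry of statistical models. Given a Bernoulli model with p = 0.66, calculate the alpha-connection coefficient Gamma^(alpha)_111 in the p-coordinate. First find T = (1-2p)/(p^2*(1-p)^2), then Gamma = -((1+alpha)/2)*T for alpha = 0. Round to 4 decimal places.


Skewness (Amari-Chentsov) tensor: T = (1-2p)/(p^2*(1-p)^2).
p = 0.66, 1-2p = -0.32, p^2 = 0.4356, (1-p)^2 = 0.1156.
T = -0.32/(0.4356 * 0.1156) = -6.354835.
In the p-coordinate, Gamma^(alpha) = Gamma^(0) - (alpha/2)*T with Gamma^(0) = (1/2)*g'(p) = -T/2,
so Gamma^(alpha) = -((1+alpha)/2)*T.
alpha = 0, -(1+alpha)/2 = -0.5.
Gamma = -0.5 * -6.354835 = 3.1774

3.1774


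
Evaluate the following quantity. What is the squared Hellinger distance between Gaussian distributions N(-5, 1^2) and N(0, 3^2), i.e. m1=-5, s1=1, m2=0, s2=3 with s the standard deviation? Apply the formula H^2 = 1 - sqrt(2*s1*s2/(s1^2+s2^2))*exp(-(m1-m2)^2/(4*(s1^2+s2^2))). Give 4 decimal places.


Squared Hellinger distance for Gaussians:
H^2 = 1 - sqrt(2*s1*s2/(s1^2+s2^2)) * exp(-(m1-m2)^2/(4*(s1^2+s2^2))).
s1^2 = 1, s2^2 = 9, s1^2+s2^2 = 10.
sqrt(2*1*3/(10)) = 0.774597.
(m1-m2)^2 = (-5)^2 = 25.
exp(-25/(4*10)) = exp(-0.625) = 0.535261.
H^2 = 1 - 0.774597*0.535261 = 0.5854

0.5854


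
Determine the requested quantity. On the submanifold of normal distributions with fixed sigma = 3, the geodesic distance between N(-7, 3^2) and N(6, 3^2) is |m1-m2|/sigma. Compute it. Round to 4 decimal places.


On the fixed-variance normal subfamily, geodesic distance = |m1-m2|/sigma.
|-7 - 6| = 13.
sigma = 3.
d = 13/3 = 4.3333

4.3333


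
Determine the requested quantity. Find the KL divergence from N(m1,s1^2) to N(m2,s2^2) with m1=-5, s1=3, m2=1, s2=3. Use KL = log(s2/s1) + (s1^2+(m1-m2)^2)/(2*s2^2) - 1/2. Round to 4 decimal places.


KL divergence between normal distributions:
KL = log(s2/s1) + (s1^2 + (m1-m2)^2)/(2*s2^2) - 1/2.
log(3/3) = 0.0.
(3^2 + (-5-1)^2)/(2*3^2) = (9 + 36)/18 = 2.5.
KL = 0.0 + 2.5 - 0.5 = 2.0000

2.0000


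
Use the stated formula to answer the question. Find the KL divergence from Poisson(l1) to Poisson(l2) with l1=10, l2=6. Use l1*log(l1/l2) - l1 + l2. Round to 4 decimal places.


KL divergence for Poisson:
KL = l1*log(l1/l2) - l1 + l2.
l1 = 10, l2 = 6.
log(10/6) = 0.510826.
l1*log(l1/l2) = 10 * 0.510826 = 5.108256.
KL = 5.108256 - 10 + 6 = 1.1083

1.1083


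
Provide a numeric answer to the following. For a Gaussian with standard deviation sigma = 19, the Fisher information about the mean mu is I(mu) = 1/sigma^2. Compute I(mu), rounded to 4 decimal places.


The Fisher information for the mean of a normal distribution is I(mu) = 1/sigma^2.
sigma = 19, so sigma^2 = 361.
I(mu) = 1/361 = 0.0028

0.0028


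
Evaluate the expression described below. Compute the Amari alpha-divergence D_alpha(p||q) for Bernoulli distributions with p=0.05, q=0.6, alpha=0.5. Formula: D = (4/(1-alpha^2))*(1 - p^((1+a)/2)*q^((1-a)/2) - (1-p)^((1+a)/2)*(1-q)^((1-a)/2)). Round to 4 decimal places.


Amari alpha-divergence:
D = (4/(1-alpha^2))*(1 - p^((1+a)/2)*q^((1-a)/2) - (1-p)^((1+a)/2)*(1-q)^((1-a)/2)).
alpha = 0.5, p = 0.05, q = 0.6.
e1 = (1+alpha)/2 = 0.75, e2 = (1-alpha)/2 = 0.25.
t1 = p^e1 * q^e2 = 0.05^0.75 * 0.6^0.25 = 0.09306.
t2 = (1-p)^e1 * (1-q)^e2 = 0.95^0.75 * 0.4^0.25 = 0.765258.
4/(1-alpha^2) = 5.333333.
D = 5.333333*(1 - 0.09306 - 0.765258) = 0.7556

0.7556


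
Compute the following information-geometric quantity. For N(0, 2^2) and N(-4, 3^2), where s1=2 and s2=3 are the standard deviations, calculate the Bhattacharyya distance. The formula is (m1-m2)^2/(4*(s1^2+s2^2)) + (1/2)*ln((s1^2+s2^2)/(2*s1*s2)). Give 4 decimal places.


Bhattacharyya distance between two Gaussians:
DB = (m1-m2)^2/(4*(s1^2+s2^2)) + (1/2)*ln((s1^2+s2^2)/(2*s1*s2)).
(m1-m2)^2 = (4)^2 = 16.
s1^2+s2^2 = 4 + 9 = 13.
term1 = 16/52 = 0.307692.
term2 = 0.5*ln(13/12.0) = 0.040021.
DB = 0.307692 + 0.040021 = 0.3477

0.3477


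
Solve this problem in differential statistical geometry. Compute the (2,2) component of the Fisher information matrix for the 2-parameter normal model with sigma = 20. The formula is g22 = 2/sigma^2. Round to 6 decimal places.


For the 2-parameter normal family, the Fisher metric has:
  g11 = 1/sigma^2, g22 = 2/sigma^2.
sigma = 20, sigma^2 = 400.
g22 = 0.005000

0.005000


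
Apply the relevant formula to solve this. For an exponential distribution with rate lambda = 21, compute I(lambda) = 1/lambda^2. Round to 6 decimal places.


Fisher information for exponential: I(lambda) = 1/lambda^2.
lambda = 21, lambda^2 = 441.
I = 1/441 = 0.002268

0.002268


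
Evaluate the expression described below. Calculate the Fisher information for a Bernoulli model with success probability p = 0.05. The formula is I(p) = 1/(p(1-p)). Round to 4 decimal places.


For Bernoulli(p), Fisher information is I(p) = 1/(p*(1-p)).
p = 0.05, 1-p = 0.95.
p*(1-p) = 0.0475.
I(p) = 1/0.0475 = 21.0526

21.0526


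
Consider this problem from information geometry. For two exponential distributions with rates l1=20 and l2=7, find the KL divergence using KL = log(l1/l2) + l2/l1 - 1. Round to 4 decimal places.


KL divergence for exponential family:
KL = log(l1/l2) + l2/l1 - 1.
log(20/7) = 1.049822.
7/20 = 0.35.
KL = 1.049822 + 0.35 - 1 = 0.3998

0.3998


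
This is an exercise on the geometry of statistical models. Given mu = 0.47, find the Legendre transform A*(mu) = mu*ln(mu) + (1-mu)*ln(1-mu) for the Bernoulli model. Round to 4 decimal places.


Legendre transform for Bernoulli:
A*(mu) = mu*log(mu) + (1-mu)*log(1-mu).
mu = 0.47, 1-mu = 0.53.
mu*log(mu) = 0.47*log(0.47) = -0.354861.
(1-mu)*log(1-mu) = 0.53*log(0.53) = -0.336485.
A* = -0.354861 + -0.336485 = -0.6913

-0.6913


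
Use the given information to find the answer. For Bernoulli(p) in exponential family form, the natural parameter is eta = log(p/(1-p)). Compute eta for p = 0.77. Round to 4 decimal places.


Natural parameter for Bernoulli: eta = log(p/(1-p)).
p = 0.77, 1-p = 0.23.
p/(1-p) = 3.347826.
eta = log(3.347826) = 1.2083

1.2083


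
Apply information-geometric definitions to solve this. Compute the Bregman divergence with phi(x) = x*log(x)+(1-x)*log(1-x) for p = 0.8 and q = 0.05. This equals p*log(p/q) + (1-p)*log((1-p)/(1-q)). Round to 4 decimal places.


Bregman divergence with negative entropy generator:
D = p*log(p/q) + (1-p)*log((1-p)/(1-q)).
p = 0.8, q = 0.05.
p*log(p/q) = 0.8*log(0.8/0.05) = 2.218071.
(1-p)*log((1-p)/(1-q)) = 0.2*log(0.2/0.95) = -0.311629.
D = 2.218071 + -0.311629 = 1.9064

1.9064


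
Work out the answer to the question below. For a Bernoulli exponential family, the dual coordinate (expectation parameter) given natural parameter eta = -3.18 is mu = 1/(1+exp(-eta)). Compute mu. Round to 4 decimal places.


Dual coordinate (expectation parameter) for Bernoulli:
mu = 1/(1+exp(-eta)).
eta = -3.18.
exp(-eta) = exp(3.18) = 24.046754.
mu = 1/(1+24.046754) = 0.0399

0.0399


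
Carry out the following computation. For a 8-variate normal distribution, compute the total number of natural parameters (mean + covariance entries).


Exponential family dimension calculation:
For 8-dim MVN: mean has 8 params, covariance has 8*9/2 = 36 unique entries.
Total dim = 8 + 36 = 44.

44


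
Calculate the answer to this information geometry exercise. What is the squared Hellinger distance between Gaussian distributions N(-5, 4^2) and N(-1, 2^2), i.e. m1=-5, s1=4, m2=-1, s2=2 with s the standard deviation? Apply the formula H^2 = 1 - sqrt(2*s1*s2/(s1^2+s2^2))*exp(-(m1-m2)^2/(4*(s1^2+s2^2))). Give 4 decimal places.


Squared Hellinger distance for Gaussians:
H^2 = 1 - sqrt(2*s1*s2/(s1^2+s2^2)) * exp(-(m1-m2)^2/(4*(s1^2+s2^2))).
s1^2 = 16, s2^2 = 4, s1^2+s2^2 = 20.
sqrt(2*4*2/(20)) = 0.894427.
(m1-m2)^2 = (-4)^2 = 16.
exp(-16/(4*20)) = exp(-0.2) = 0.818731.
H^2 = 1 - 0.894427*0.818731 = 0.2677

0.2677


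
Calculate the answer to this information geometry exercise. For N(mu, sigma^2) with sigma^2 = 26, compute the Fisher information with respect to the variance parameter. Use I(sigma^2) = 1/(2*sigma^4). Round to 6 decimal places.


Fisher information for variance: I(sigma^2) = 1/(2*sigma^4).
sigma^2 = 26, so sigma^4 = 676.
I = 1/(2*676) = 1/1352 = 0.000740

0.000740


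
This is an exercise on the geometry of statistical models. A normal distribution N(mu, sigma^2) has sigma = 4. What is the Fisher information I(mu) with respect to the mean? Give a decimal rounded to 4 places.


The Fisher information for the mean of a normal distribution is I(mu) = 1/sigma^2.
sigma = 4, so sigma^2 = 16.
I(mu) = 1/16 = 0.0625

0.0625


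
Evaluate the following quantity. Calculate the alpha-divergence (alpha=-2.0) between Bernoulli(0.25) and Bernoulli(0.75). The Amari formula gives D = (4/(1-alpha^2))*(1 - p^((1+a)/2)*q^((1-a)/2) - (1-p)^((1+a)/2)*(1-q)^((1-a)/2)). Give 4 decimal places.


Amari alpha-divergence:
D = (4/(1-alpha^2))*(1 - p^((1+a)/2)*q^((1-a)/2) - (1-p)^((1+a)/2)*(1-q)^((1-a)/2)).
alpha = -2.0, p = 0.25, q = 0.75.
e1 = (1+alpha)/2 = -0.5, e2 = (1-alpha)/2 = 1.5.
t1 = p^e1 * q^e2 = 0.25^-0.5 * 0.75^1.5 = 1.299038.
t2 = (1-p)^e1 * (1-q)^e2 = 0.75^-0.5 * 0.25^1.5 = 0.144338.
4/(1-alpha^2) = -1.333333.
D = -1.333333*(1 - 1.299038 - 0.144338) = 0.5912

0.5912


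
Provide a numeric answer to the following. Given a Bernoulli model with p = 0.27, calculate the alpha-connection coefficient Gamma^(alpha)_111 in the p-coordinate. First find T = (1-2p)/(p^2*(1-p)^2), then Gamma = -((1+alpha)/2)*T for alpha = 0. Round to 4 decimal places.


Skewness (Amari-Chentsov) tensor: T = (1-2p)/(p^2*(1-p)^2).
p = 0.27, 1-2p = 0.46, p^2 = 0.0729, (1-p)^2 = 0.5329.
T = 0.46/(0.0729 * 0.5329) = 11.840896.
In the p-coordinate, Gamma^(alpha) = Gamma^(0) - (alpha/2)*T with Gamma^(0) = (1/2)*g'(p) = -T/2,
so Gamma^(alpha) = -((1+alpha)/2)*T.
alpha = 0, -(1+alpha)/2 = -0.5.
Gamma = -0.5 * 11.840896 = -5.9204

-5.9204


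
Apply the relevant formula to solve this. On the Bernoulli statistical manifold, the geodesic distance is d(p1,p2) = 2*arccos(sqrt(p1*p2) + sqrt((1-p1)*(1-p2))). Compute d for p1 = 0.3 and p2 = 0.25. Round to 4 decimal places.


Geodesic distance on Bernoulli manifold:
d(p1,p2) = 2*arccos(sqrt(p1*p2) + sqrt((1-p1)*(1-p2))).
sqrt(p1*p2) = sqrt(0.3*0.25) = 0.273861.
sqrt((1-p1)*(1-p2)) = sqrt(0.7*0.75) = 0.724569.
arg = 0.273861 + 0.724569 = 0.99843.
d = 2*arccos(0.99843) = 0.1121

0.1121


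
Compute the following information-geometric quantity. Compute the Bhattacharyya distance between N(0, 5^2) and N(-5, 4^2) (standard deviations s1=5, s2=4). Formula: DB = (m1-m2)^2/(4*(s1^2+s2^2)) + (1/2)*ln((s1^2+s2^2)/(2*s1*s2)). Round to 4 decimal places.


Bhattacharyya distance between two Gaussians:
DB = (m1-m2)^2/(4*(s1^2+s2^2)) + (1/2)*ln((s1^2+s2^2)/(2*s1*s2)).
(m1-m2)^2 = (5)^2 = 25.
s1^2+s2^2 = 25 + 16 = 41.
term1 = 25/164 = 0.152439.
term2 = 0.5*ln(41/40.0) = 0.012346.
DB = 0.152439 + 0.012346 = 0.1648

0.1648


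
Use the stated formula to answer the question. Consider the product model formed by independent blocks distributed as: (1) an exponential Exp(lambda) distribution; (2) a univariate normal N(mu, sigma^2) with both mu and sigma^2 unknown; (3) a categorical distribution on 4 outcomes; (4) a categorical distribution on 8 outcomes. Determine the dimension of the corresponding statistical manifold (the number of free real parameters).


The dimension of a statistical manifold equals the number of free
(independent) real parameters of the model. For a product of independent
blocks the parameter counts add.
- exponential (lambda): 1.
- normal (mu, sigma^2): 2.
- categorical on 4 outcomes (probabilities sum to 1): 4-1 = 3.
- categorical on 8 outcomes (probabilities sum to 1): 8-1 = 7.
Total = 1 + 2 + 3 + 7 = 13.
Dimension = 13

13


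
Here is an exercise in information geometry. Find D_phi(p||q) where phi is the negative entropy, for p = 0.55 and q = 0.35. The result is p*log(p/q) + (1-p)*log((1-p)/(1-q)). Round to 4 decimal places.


Bregman divergence with negative entropy generator:
D = p*log(p/q) + (1-p)*log((1-p)/(1-q)).
p = 0.55, q = 0.35.
p*log(p/q) = 0.55*log(0.55/0.35) = 0.248592.
(1-p)*log((1-p)/(1-q)) = 0.45*log(0.45/0.65) = -0.165476.
D = 0.248592 + -0.165476 = 0.0831

0.0831


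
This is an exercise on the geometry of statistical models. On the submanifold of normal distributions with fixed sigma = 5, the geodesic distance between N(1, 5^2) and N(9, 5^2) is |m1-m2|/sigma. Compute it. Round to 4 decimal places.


On the fixed-variance normal subfamily, geodesic distance = |m1-m2|/sigma.
|1 - 9| = 8.
sigma = 5.
d = 8/5 = 1.6000

1.6000


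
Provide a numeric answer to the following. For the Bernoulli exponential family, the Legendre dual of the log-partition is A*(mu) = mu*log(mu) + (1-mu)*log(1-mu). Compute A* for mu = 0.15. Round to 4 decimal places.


Legendre transform for Bernoulli:
A*(mu) = mu*log(mu) + (1-mu)*log(1-mu).
mu = 0.15, 1-mu = 0.85.
mu*log(mu) = 0.15*log(0.15) = -0.284568.
(1-mu)*log(1-mu) = 0.85*log(0.85) = -0.138141.
A* = -0.284568 + -0.138141 = -0.4227

-0.4227


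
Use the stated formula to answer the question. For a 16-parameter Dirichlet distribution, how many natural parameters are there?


Exponential family dimension calculation:
Dirichlet with 16 components has 16 natural parameters.

16


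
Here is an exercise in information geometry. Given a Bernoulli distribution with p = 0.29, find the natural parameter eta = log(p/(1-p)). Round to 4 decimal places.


Natural parameter for Bernoulli: eta = log(p/(1-p)).
p = 0.29, 1-p = 0.71.
p/(1-p) = 0.408451.
eta = log(0.408451) = -0.8954

-0.8954


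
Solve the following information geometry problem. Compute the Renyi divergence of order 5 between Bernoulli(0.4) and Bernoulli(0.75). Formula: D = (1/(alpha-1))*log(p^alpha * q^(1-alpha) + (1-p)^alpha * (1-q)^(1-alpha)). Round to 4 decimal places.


Renyi divergence of order alpha between Bernoulli distributions:
D = (1/(alpha-1))*log(p^alpha * q^(1-alpha) + (1-p)^alpha * (1-q)^(1-alpha)).
alpha = 5, p = 0.4, q = 0.75.
p^alpha * q^(1-alpha) = 0.4^5 * 0.75^-4 = 0.032363.
(1-p)^alpha * (1-q)^(1-alpha) = 0.6^5 * 0.25^-4 = 19.90656.
sum = 0.032363 + 19.90656 = 19.938923.
D = (1/4)*log(19.938923) = 0.7482

0.7482


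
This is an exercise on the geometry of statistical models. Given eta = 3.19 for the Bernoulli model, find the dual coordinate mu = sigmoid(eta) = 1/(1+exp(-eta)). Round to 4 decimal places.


Dual coordinate (expectation parameter) for Bernoulli:
mu = 1/(1+exp(-eta)).
eta = 3.19.
exp(-eta) = exp(-3.19) = 0.041172.
mu = 1/(1+0.041172) = 0.9605

0.9605


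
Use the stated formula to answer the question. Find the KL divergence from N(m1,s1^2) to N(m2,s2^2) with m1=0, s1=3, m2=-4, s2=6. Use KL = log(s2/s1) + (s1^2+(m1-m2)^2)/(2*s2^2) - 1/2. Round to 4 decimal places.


KL divergence between normal distributions:
KL = log(s2/s1) + (s1^2 + (m1-m2)^2)/(2*s2^2) - 1/2.
log(6/3) = 0.693147.
(3^2 + (0--4)^2)/(2*6^2) = (9 + 16)/72 = 0.347222.
KL = 0.693147 + 0.347222 - 0.5 = 0.5404

0.5404


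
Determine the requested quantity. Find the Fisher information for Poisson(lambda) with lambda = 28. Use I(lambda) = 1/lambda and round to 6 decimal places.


Fisher information for Poisson: I(lambda) = 1/lambda.
lambda = 28.
I(lambda) = 1/28 = 0.035714

0.035714


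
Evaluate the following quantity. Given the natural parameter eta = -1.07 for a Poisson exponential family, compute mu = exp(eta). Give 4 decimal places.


Expectation parameter for Poisson exponential family:
mu = exp(eta).
eta = -1.07.
mu = exp(-1.07) = 0.3430

0.3430


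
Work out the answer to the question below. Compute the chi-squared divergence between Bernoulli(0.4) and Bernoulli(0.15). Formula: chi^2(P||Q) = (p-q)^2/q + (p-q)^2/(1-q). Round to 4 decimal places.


Chi-squared divergence between Bernoulli distributions:
chi^2 = (p-q)^2/q + (p-q)^2/(1-q).
p = 0.4, q = 0.15, p-q = 0.25.
(p-q)^2 = 0.0625.
term1 = 0.0625/0.15 = 0.416667.
term2 = 0.0625/0.85 = 0.073529.
chi^2 = 0.416667 + 0.073529 = 0.4902

0.4902


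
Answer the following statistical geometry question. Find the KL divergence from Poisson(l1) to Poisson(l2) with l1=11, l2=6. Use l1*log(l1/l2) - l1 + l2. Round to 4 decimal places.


KL divergence for Poisson:
KL = l1*log(l1/l2) - l1 + l2.
l1 = 11, l2 = 6.
log(11/6) = 0.606136.
l1*log(l1/l2) = 11 * 0.606136 = 6.667494.
KL = 6.667494 - 11 + 6 = 1.6675

1.6675
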